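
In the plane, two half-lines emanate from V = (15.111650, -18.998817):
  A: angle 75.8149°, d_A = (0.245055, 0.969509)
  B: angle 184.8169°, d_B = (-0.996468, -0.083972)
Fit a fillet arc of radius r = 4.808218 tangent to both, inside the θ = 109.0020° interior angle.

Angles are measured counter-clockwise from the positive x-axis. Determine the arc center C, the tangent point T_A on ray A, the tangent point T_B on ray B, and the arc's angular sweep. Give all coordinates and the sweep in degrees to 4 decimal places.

center=(11.2905,-14.4956) T_A=(15.9521,-15.6738) T_B=(11.6942,-19.2868) sweep=70.9980

bisector direction at 130.3159° = (-0.647001,0.762489)
center distance |VC| = r/sin(θ/2) = 4.808218/sin(54.5010°) = 5.905990
C = V + |VC|·bis = (11.2905,-14.4956)
T_A = V + ((C−V)·d_A)·d_A = V + 3.4295·d_A = (15.9521,-15.6738)
T_B = V + ((C−V)·d_B)·d_B = V + 3.4295·d_B = (11.6942,-19.2868)
sweep = 180° − θ = 70.9980°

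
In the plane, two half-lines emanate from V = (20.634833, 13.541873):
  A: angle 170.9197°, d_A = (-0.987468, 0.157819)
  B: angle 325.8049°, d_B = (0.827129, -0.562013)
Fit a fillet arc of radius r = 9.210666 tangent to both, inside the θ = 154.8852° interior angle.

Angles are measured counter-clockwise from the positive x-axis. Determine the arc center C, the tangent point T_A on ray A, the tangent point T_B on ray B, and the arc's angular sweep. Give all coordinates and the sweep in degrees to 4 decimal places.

bisector direction at 248.3623° = (-0.368736,-0.929534)
center distance |VC| = r/sin(θ/2) = 9.210666/sin(77.4426°) = 9.436397
C = V + |VC|·bis = (17.1553,4.7704)
T_A = V + ((C−V)·d_A)·d_A = V + 2.0516·d_A = (18.6089,13.8657)
T_B = V + ((C−V)·d_B)·d_B = V + 2.0516·d_B = (22.3318,12.3888)
sweep = 180° − θ = 25.1148°

center=(17.1553,4.7704) T_A=(18.6089,13.8657) T_B=(22.3318,12.3888) sweep=25.1148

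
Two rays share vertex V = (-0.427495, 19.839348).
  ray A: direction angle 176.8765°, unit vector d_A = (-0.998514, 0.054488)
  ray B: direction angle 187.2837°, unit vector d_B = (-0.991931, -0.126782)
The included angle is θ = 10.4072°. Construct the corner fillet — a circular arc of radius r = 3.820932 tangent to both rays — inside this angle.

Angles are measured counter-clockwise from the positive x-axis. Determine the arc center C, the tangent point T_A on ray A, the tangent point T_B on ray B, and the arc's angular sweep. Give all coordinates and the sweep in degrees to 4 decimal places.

bisector direction at 182.0801° = (-0.999341,-0.036297)
center distance |VC| = r/sin(θ/2) = 3.820932/sin(5.2036°) = 42.129396
C = V + |VC|·bis = (-42.5291,18.3102)
T_A = V + ((C−V)·d_A)·d_A = V + 41.9558·d_A = (-42.3209,22.1254)
T_B = V + ((C−V)·d_B)·d_B = V + 41.9558·d_B = (-42.0447,14.5201)
sweep = 180° − θ = 169.5928°

center=(-42.5291,18.3102) T_A=(-42.3209,22.1254) T_B=(-42.0447,14.5201) sweep=169.5928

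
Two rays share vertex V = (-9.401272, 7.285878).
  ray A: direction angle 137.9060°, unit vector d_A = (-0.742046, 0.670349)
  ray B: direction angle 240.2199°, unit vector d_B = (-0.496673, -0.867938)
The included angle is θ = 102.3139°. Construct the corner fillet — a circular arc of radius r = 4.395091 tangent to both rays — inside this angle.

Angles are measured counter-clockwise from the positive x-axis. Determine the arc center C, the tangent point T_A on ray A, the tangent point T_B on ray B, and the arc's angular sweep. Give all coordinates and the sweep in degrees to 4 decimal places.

center=(-14.9738,6.3970) T_A=(-12.0275,9.6584) T_B=(-11.1591,4.2141) sweep=77.6861

bisector direction at 189.0630° = (-0.987516,-0.157520)
center distance |VC| = r/sin(θ/2) = 4.395091/sin(51.1570°) = 5.642929
C = V + |VC|·bis = (-14.9738,6.3970)
T_A = V + ((C−V)·d_A)·d_A = V + 3.5392·d_A = (-12.0275,9.6584)
T_B = V + ((C−V)·d_B)·d_B = V + 3.5392·d_B = (-11.1591,4.2141)
sweep = 180° − θ = 77.6861°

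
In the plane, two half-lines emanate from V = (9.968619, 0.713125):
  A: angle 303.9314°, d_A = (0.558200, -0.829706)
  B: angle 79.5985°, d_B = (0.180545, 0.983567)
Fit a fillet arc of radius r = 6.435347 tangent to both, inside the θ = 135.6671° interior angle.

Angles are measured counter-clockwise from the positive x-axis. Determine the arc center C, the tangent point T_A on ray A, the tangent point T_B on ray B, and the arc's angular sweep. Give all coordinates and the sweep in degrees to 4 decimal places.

bisector direction at 11.7649° = (0.978992,0.203897)
center distance |VC| = r/sin(θ/2) = 6.435347/sin(67.8336°) = 6.948931
C = V + |VC|·bis = (16.7716,2.1300)
T_A = V + ((C−V)·d_A)·d_A = V + 2.6218·d_A = (11.4321,-1.4622)
T_B = V + ((C−V)·d_B)·d_B = V + 2.6218·d_B = (10.4420,3.2919)
sweep = 180° − θ = 44.3329°

center=(16.7716,2.1300) T_A=(11.4321,-1.4622) T_B=(10.4420,3.2919) sweep=44.3329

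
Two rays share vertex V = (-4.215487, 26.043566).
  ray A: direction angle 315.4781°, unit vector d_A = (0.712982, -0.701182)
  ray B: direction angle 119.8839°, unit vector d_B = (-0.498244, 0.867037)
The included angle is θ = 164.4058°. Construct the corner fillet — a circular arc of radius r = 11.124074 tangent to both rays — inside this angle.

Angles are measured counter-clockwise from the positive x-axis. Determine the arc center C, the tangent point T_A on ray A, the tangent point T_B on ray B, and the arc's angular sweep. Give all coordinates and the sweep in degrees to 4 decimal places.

bisector direction at 37.6810° = (0.791426,0.611265)
center distance |VC| = r/sin(θ/2) = 11.124074/sin(82.2029°) = 11.227879
C = V + |VC|·bis = (4.6706,32.9068)
T_A = V + ((C−V)·d_A)·d_A = V + 1.5232·d_A = (-3.1294,24.9755)
T_B = V + ((C−V)·d_B)·d_B = V + 1.5232·d_B = (-4.9744,27.3643)
sweep = 180° − θ = 15.5942°

center=(4.6706,32.9068) T_A=(-3.1294,24.9755) T_B=(-4.9744,27.3643) sweep=15.5942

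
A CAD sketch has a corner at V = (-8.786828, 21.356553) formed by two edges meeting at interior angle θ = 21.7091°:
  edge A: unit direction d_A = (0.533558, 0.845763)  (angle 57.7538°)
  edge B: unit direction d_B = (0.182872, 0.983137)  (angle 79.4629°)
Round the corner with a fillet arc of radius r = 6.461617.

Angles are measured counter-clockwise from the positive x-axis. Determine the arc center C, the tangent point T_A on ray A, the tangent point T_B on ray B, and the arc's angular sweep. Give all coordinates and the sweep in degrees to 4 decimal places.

bisector direction at 68.6084° = (0.364741,0.931109)
center distance |VC| = r/sin(θ/2) = 6.461617/sin(10.8545°) = 34.312548
C = V + |VC|·bis = (3.7284,53.3053)
T_A = V + ((C−V)·d_A)·d_A = V + 33.6986·d_A = (9.1934,49.8576)
T_B = V + ((C−V)·d_B)·d_B = V + 33.6986·d_B = (-2.6243,54.4869)
sweep = 180° − θ = 158.2909°

center=(3.7284,53.3053) T_A=(9.1934,49.8576) T_B=(-2.6243,54.4869) sweep=158.2909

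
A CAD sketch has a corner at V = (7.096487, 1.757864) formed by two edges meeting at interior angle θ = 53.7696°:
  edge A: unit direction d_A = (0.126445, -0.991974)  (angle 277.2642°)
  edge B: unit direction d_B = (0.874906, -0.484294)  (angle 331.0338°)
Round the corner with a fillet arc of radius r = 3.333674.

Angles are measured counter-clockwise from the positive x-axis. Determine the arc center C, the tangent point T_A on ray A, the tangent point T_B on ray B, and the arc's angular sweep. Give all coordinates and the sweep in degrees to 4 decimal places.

bisector direction at 304.1490° = (0.561347,-0.827581)
center distance |VC| = r/sin(θ/2) = 3.333674/sin(26.8848°) = 7.372154
C = V + |VC|·bis = (11.2348,-4.3432)
T_A = V + ((C−V)·d_A)·d_A = V + 6.5754·d_A = (7.9279,-4.7647)
T_B = V + ((C−V)·d_B)·d_B = V + 6.5754·d_B = (12.8493,-1.4265)
sweep = 180° − θ = 126.2304°

center=(11.2348,-4.3432) T_A=(7.9279,-4.7647) T_B=(12.8493,-1.4265) sweep=126.2304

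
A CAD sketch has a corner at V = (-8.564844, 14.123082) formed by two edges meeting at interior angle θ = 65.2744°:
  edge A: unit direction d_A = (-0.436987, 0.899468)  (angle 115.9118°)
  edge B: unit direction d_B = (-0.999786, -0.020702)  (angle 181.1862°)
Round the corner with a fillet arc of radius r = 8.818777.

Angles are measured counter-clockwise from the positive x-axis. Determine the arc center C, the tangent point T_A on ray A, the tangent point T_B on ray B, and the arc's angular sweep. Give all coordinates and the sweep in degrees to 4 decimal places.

center=(-22.5143,22.6549) T_A=(-14.5821,26.5086) T_B=(-22.3317,13.8380) sweep=114.7256

bisector direction at 148.5490° = (-0.853087,0.521769)
center distance |VC| = r/sin(θ/2) = 8.818777/sin(32.6372°) = 16.351731
C = V + |VC|·bis = (-22.5143,22.6549)
T_A = V + ((C−V)·d_A)·d_A = V + 13.7698·d_A = (-14.5821,26.5086)
T_B = V + ((C−V)·d_B)·d_B = V + 13.7698·d_B = (-22.3317,13.8380)
sweep = 180° − θ = 114.7256°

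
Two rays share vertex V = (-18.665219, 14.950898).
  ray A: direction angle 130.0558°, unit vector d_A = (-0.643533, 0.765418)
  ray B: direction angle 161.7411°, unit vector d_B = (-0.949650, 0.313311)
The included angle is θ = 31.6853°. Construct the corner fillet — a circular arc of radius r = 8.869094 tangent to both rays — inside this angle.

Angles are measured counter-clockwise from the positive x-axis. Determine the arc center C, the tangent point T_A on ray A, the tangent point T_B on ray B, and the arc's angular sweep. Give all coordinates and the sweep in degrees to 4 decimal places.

bisector direction at 145.8985° = (-0.828045,0.560661)
center distance |VC| = r/sin(θ/2) = 8.869094/sin(15.8427°) = 32.487949
C = V + |VC|·bis = (-45.5667,33.1656)
T_A = V + ((C−V)·d_A)·d_A = V + 31.2539·d_A = (-38.7781,38.8732)
T_B = V + ((C−V)·d_B)·d_B = V + 31.2539·d_B = (-48.3455,24.7431)
sweep = 180° − θ = 148.3147°

center=(-45.5667,33.1656) T_A=(-38.7781,38.8732) T_B=(-48.3455,24.7431) sweep=148.3147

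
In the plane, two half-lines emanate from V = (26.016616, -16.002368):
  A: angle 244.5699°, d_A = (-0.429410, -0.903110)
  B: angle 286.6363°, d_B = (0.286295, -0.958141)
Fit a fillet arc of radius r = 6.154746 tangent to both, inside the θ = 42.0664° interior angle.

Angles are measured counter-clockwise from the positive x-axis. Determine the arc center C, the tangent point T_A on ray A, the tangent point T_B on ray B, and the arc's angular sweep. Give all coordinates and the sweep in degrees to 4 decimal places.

center=(24.7019,-33.1004) T_A=(19.1435,-30.4575) T_B=(30.5990,-31.3383) sweep=137.9336

bisector direction at 265.6031° = (-0.076665,-0.997057)
center distance |VC| = r/sin(θ/2) = 6.154746/sin(21.0332°) = 17.148493
C = V + |VC|·bis = (24.7019,-33.1004)
T_A = V + ((C−V)·d_A)·d_A = V + 16.0059·d_A = (19.1435,-30.4575)
T_B = V + ((C−V)·d_B)·d_B = V + 16.0059·d_B = (30.5990,-31.3383)
sweep = 180° − θ = 137.9336°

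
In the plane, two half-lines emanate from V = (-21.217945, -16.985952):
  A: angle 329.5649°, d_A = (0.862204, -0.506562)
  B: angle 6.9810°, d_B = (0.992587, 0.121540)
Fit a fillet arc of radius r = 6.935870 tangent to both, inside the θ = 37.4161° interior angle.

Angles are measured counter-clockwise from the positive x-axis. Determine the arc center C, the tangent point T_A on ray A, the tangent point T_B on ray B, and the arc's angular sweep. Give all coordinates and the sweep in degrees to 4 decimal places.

bisector direction at 348.2730° = (0.979127,-0.203250)
center distance |VC| = r/sin(θ/2) = 6.935870/sin(18.7081°) = 21.624178
C = V + |VC|·bis = (-0.0451,-21.3811)
T_A = V + ((C−V)·d_A)·d_A = V + 20.4817·d_A = (-3.5586,-27.3612)
T_B = V + ((C−V)·d_B)·d_B = V + 20.4817·d_B = (-0.8881,-14.4966)
sweep = 180° − θ = 142.5839°

center=(-0.0451,-21.3811) T_A=(-3.5586,-27.3612) T_B=(-0.8881,-14.4966) sweep=142.5839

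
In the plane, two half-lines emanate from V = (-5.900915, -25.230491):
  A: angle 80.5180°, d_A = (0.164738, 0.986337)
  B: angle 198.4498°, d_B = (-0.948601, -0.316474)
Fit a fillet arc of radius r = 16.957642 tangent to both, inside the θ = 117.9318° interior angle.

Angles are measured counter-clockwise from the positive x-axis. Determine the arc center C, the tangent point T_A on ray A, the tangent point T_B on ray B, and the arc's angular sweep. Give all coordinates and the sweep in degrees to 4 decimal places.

center=(-20.9461,-12.3734) T_A=(-4.2201,-15.1670) T_B=(-15.5794,-28.4594) sweep=62.0682

bisector direction at 139.4839° = (-0.760223,0.649662)
center distance |VC| = r/sin(θ/2) = 16.957642/sin(58.9659°) = 19.790432
C = V + |VC|·bis = (-20.9461,-12.3734)
T_A = V + ((C−V)·d_A)·d_A = V + 10.2029·d_A = (-4.2201,-15.1670)
T_B = V + ((C−V)·d_B)·d_B = V + 10.2029·d_B = (-15.5794,-28.4594)
sweep = 180° − θ = 62.0682°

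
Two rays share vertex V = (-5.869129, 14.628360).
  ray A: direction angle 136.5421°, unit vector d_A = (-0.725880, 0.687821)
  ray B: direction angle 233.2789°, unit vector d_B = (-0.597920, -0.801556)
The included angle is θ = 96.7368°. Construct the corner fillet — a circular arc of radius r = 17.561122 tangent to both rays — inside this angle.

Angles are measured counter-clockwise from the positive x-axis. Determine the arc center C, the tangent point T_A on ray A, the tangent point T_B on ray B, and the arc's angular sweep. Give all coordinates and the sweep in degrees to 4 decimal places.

center=(-29.2782,12.6172) T_A=(-17.1993,25.3644) T_B=(-15.2020,2.1170) sweep=83.2632

bisector direction at 184.9105° = (-0.996330,-0.085600)
center distance |VC| = r/sin(θ/2) = 17.561122/sin(48.3684°) = 23.495283
C = V + |VC|·bis = (-29.2782,12.6172)
T_A = V + ((C−V)·d_A)·d_A = V + 15.6088·d_A = (-17.1993,25.3644)
T_B = V + ((C−V)·d_B)·d_B = V + 15.6088·d_B = (-15.2020,2.1170)
sweep = 180° − θ = 83.2632°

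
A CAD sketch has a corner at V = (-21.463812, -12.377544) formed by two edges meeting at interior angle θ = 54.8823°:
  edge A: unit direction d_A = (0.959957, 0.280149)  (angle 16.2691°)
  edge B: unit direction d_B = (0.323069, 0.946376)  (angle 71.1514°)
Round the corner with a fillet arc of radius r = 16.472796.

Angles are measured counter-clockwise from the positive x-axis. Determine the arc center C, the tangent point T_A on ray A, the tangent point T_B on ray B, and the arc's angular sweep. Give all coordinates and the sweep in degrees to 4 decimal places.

bisector direction at 43.7103° = (0.722844,0.691012)
center distance |VC| = r/sin(θ/2) = 16.472796/sin(27.4412°) = 35.745362
C = V + |VC|·bis = (4.3745,12.3229)
T_A = V + ((C−V)·d_A)·d_A = V + 31.7235·d_A = (8.9893,-3.4902)
T_B = V + ((C−V)·d_B)·d_B = V + 31.7235·d_B = (-11.2150,17.6448)
sweep = 180° − θ = 125.1177°

center=(4.3745,12.3229) T_A=(8.9893,-3.4902) T_B=(-11.2150,17.6448) sweep=125.1177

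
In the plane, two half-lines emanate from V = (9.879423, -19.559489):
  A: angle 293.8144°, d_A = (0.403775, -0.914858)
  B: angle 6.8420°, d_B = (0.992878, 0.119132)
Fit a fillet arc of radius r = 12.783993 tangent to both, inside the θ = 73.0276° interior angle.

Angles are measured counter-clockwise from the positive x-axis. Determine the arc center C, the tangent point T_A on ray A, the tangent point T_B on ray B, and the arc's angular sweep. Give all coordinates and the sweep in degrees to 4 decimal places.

center=(28.5473,-30.1953) T_A=(16.8518,-35.3571) T_B=(27.0243,-17.5023) sweep=106.9724

bisector direction at 330.3282° = (0.868875,-0.495031)
center distance |VC| = r/sin(θ/2) = 12.783993/sin(36.5138°) = 21.485111
C = V + |VC|·bis = (28.5473,-30.1953)
T_A = V + ((C−V)·d_A)·d_A = V + 17.2679·d_A = (16.8518,-35.3571)
T_B = V + ((C−V)·d_B)·d_B = V + 17.2679·d_B = (27.0243,-17.5023)
sweep = 180° − θ = 106.9724°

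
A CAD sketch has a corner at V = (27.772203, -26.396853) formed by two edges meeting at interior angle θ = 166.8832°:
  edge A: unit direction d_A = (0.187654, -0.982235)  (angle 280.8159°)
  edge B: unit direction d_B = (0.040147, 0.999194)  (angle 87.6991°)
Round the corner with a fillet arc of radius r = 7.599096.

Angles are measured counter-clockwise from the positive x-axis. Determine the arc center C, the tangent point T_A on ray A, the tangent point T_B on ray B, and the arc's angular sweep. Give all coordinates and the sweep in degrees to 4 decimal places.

bisector direction at 4.2575° = (0.997240,0.074239)
center distance |VC| = r/sin(θ/2) = 7.599096/sin(83.4416°) = 7.649152
C = V + |VC|·bis = (35.4002,-25.8290)
T_A = V + ((C−V)·d_A)·d_A = V + 0.8737·d_A = (27.9361,-27.2550)
T_B = V + ((C−V)·d_B)·d_B = V + 0.8737·d_B = (27.8073,-25.5239)
sweep = 180° − θ = 13.1168°

center=(35.4002,-25.8290) T_A=(27.9361,-27.2550) T_B=(27.8073,-25.5239) sweep=13.1168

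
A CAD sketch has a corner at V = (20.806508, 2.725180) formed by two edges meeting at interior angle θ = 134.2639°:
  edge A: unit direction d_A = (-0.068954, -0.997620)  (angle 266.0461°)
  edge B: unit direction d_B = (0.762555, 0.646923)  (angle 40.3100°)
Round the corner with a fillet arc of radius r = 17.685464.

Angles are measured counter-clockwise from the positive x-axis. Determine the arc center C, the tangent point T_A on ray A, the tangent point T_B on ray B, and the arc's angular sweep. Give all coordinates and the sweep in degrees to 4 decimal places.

center=(37.9356,-5.9356) T_A=(20.2922,-4.7161) T_B=(26.4944,7.5506) sweep=45.7361

bisector direction at 333.1781° = (0.892413,-0.451219)
center distance |VC| = r/sin(θ/2) = 17.685464/sin(67.1320°) = 19.194075
C = V + |VC|·bis = (37.9356,-5.9356)
T_A = V + ((C−V)·d_A)·d_A = V + 7.4590·d_A = (20.2922,-4.7161)
T_B = V + ((C−V)·d_B)·d_B = V + 7.4590·d_B = (26.4944,7.5506)
sweep = 180° − θ = 45.7361°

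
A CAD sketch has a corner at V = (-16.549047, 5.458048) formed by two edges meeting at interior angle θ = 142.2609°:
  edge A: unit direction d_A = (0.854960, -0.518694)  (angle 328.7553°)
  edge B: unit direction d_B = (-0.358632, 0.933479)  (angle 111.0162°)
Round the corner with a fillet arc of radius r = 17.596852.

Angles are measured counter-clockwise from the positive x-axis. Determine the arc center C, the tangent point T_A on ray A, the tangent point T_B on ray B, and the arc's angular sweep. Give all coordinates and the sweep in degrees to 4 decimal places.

bisector direction at 39.8857° = (0.767325,0.641259)
center distance |VC| = r/sin(θ/2) = 17.596852/sin(71.1304°) = 18.596264
C = V + |VC|·bis = (-2.2797,17.3831)
T_A = V + ((C−V)·d_A)·d_A = V + 6.0143·d_A = (-11.4071,2.3385)
T_B = V + ((C−V)·d_B)·d_B = V + 6.0143·d_B = (-18.7060,11.0723)
sweep = 180° − θ = 37.7391°

center=(-2.2797,17.3831) T_A=(-11.4071,2.3385) T_B=(-18.7060,11.0723) sweep=37.7391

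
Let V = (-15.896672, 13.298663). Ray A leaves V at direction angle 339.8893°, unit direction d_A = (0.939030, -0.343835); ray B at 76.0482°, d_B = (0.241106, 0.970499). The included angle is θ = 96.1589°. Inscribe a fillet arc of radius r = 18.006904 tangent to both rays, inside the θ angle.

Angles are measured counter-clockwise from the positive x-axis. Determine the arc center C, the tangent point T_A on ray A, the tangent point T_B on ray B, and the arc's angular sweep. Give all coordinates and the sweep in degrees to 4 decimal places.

center=(5.4773,24.6484) T_A=(-0.7141,7.7394) T_B=(-11.9984,28.9900) sweep=83.8411

bisector direction at 27.9688° = (0.883204,0.468990)
center distance |VC| = r/sin(θ/2) = 18.006904/sin(48.0795°) = 24.200487
C = V + |VC|·bis = (5.4773,24.6484)
T_A = V + ((C−V)·d_A)·d_A = V + 16.1683·d_A = (-0.7141,7.7394)
T_B = V + ((C−V)·d_B)·d_B = V + 16.1683·d_B = (-11.9984,28.9900)
sweep = 180° − θ = 83.8411°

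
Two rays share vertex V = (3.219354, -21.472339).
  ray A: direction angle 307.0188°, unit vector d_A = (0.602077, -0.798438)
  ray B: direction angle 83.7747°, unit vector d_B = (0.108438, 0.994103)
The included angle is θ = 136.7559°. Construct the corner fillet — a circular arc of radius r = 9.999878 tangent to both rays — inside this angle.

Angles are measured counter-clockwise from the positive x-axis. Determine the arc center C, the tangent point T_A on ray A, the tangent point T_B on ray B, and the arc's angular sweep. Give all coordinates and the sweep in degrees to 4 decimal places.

bisector direction at 15.3968° = (0.964110,0.265501)
center distance |VC| = r/sin(θ/2) = 9.999878/sin(68.3779°) = 10.756782
C = V + |VC|·bis = (13.5901,-18.6164)
T_A = V + ((C−V)·d_A)·d_A = V + 3.9637·d_A = (5.6058,-24.6371)
T_B = V + ((C−V)·d_B)·d_B = V + 3.9637·d_B = (3.6492,-17.5320)
sweep = 180° − θ = 43.2441°

center=(13.5901,-18.6164) T_A=(5.6058,-24.6371) T_B=(3.6492,-17.5320) sweep=43.2441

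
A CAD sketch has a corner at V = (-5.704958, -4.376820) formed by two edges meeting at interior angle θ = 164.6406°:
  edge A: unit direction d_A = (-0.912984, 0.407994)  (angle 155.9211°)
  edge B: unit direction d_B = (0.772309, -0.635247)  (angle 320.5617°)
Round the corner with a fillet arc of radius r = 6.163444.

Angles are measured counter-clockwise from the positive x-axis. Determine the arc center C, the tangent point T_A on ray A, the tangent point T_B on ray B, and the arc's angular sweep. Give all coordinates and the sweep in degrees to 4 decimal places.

bisector direction at 238.2414° = (-0.526342,-0.850273)
center distance |VC| = r/sin(θ/2) = 6.163444/sin(82.3203°) = 6.219227
C = V + |VC|·bis = (-8.9784,-9.6649)
T_A = V + ((C−V)·d_A)·d_A = V + 0.8311·d_A = (-6.4637,-4.0377)
T_B = V + ((C−V)·d_B)·d_B = V + 0.8311·d_B = (-5.0631,-4.9048)
sweep = 180° − θ = 15.3594°

center=(-8.9784,-9.6649) T_A=(-6.4637,-4.0377) T_B=(-5.0631,-4.9048) sweep=15.3594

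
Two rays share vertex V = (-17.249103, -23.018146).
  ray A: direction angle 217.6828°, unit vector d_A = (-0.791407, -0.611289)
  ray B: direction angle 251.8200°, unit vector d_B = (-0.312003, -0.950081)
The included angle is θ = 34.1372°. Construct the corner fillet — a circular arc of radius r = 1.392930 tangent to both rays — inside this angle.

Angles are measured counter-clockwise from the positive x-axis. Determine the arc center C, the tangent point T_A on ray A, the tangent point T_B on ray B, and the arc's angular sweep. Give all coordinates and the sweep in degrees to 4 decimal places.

bisector direction at 234.7514° = (-0.577125,-0.816656)
center distance |VC| = r/sin(θ/2) = 1.392930/sin(17.0686°) = 4.745662
C = V + |VC|·bis = (-19.9879,-26.8937)
T_A = V + ((C−V)·d_A)·d_A = V + 4.5366·d_A = (-20.8394,-25.7913)
T_B = V + ((C−V)·d_B)·d_B = V + 4.5366·d_B = (-18.6645,-27.3283)
sweep = 180° − θ = 145.8628°

center=(-19.9879,-26.8937) T_A=(-20.8394,-25.7913) T_B=(-18.6645,-27.3283) sweep=145.8628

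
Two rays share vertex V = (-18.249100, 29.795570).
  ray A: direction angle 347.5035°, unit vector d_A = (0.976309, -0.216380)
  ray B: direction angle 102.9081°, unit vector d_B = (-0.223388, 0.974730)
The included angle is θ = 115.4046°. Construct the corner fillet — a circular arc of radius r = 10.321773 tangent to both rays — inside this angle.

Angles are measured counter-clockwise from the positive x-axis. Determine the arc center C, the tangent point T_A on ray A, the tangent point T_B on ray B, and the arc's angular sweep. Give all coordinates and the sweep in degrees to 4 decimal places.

bisector direction at 45.2058° = (0.704562,0.709642)
center distance |VC| = r/sin(θ/2) = 10.321773/sin(57.7023°) = 12.211022
C = V + |VC|·bis = (-9.6457,38.4610)
T_A = V + ((C−V)·d_A)·d_A = V + 6.5246·d_A = (-11.8791,28.3838)
T_B = V + ((C−V)·d_B)·d_B = V + 6.5246·d_B = (-19.7066,36.1553)
sweep = 180° − θ = 64.5954°

center=(-9.6457,38.4610) T_A=(-11.8791,28.3838) T_B=(-19.7066,36.1553) sweep=64.5954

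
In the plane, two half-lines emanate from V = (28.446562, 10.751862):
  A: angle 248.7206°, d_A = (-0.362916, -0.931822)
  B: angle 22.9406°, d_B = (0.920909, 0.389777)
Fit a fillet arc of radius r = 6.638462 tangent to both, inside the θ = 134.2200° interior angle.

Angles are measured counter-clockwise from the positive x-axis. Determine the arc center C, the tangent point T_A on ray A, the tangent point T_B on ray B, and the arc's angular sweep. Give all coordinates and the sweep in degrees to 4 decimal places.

bisector direction at 315.8306° = (0.717283,-0.696782)
center distance |VC| = r/sin(θ/2) = 6.638462/sin(67.1100°) = 7.205903
C = V + |VC|·bis = (33.6152,5.7309)
T_A = V + ((C−V)·d_A)·d_A = V + 2.8028·d_A = (27.4294,8.1401)
T_B = V + ((C−V)·d_B)·d_B = V + 2.8028·d_B = (31.0277,11.8443)
sweep = 180° − θ = 45.7800°

center=(33.6152,5.7309) T_A=(27.4294,8.1401) T_B=(31.0277,11.8443) sweep=45.7800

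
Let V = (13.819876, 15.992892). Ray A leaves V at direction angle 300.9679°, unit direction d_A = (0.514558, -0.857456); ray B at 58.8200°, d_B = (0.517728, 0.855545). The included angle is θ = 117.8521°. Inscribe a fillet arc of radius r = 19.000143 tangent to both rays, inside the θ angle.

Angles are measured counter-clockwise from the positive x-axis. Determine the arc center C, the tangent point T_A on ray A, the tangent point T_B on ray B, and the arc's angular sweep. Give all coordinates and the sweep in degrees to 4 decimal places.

center=(36.0033,15.9518) T_A=(19.7115,6.1752) T_B=(19.7478,25.7887) sweep=62.1479

bisector direction at 359.8940° = (0.999998,-0.001851)
center distance |VC| = r/sin(θ/2) = 19.000143/sin(58.9260°) = 22.183423
C = V + |VC|·bis = (36.0033,15.9518)
T_A = V + ((C−V)·d_A)·d_A = V + 11.4498·d_A = (19.7115,6.1752)
T_B = V + ((C−V)·d_B)·d_B = V + 11.4498·d_B = (19.7478,25.7887)
sweep = 180° − θ = 62.1479°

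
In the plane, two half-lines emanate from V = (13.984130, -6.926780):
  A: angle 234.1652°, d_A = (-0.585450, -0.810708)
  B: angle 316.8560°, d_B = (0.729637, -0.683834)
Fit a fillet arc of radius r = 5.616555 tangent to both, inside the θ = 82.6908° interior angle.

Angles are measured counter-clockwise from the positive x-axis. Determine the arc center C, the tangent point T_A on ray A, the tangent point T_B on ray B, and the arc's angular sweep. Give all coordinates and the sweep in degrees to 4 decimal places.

bisector direction at 275.5106° = (0.096030,-0.995378)
center distance |VC| = r/sin(θ/2) = 5.616555/sin(41.3454°) = 8.502244
C = V + |VC|·bis = (14.8006,-15.3897)
T_A = V + ((C−V)·d_A)·d_A = V + 6.3830·d_A = (10.2472,-12.1015)
T_B = V + ((C−V)·d_B)·d_B = V + 6.3830·d_B = (18.6414,-11.2917)
sweep = 180° − θ = 97.3092°

center=(14.8006,-15.3897) T_A=(10.2472,-12.1015) T_B=(18.6414,-11.2917) sweep=97.3092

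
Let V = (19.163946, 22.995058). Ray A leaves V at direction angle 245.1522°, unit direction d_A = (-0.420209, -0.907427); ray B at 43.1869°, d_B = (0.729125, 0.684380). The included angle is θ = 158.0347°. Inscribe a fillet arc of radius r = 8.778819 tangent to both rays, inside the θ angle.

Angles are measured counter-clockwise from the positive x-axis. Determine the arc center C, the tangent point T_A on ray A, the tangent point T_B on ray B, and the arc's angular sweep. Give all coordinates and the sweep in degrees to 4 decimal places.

bisector direction at 324.1696° = (0.810753,-0.585389)
center distance |VC| = r/sin(θ/2) = 8.778819/sin(79.0173°) = 8.942604
C = V + |VC|·bis = (26.4142,17.7602)
T_A = V + ((C−V)·d_A)·d_A = V + 1.7037·d_A = (18.4480,21.4491)
T_B = V + ((C−V)·d_B)·d_B = V + 1.7037·d_B = (20.4061,24.1610)
sweep = 180° − θ = 21.9653°

center=(26.4142,17.7602) T_A=(18.4480,21.4491) T_B=(20.4061,24.1610) sweep=21.9653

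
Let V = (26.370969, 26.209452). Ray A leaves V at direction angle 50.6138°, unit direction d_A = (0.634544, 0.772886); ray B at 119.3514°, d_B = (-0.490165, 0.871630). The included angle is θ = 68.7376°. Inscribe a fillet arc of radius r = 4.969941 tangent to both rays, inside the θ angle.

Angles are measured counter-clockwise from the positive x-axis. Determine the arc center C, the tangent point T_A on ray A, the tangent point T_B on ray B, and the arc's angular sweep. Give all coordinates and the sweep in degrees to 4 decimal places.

bisector direction at 84.9826° = (0.087458,0.996168)
center distance |VC| = r/sin(θ/2) = 4.969941/sin(34.3688°) = 8.803872
C = V + |VC|·bis = (27.1409,34.9796)
T_A = V + ((C−V)·d_A)·d_A = V + 7.2669·d_A = (30.9821,31.8259)
T_B = V + ((C−V)·d_B)·d_B = V + 7.2669·d_B = (22.8090,32.5435)
sweep = 180° − θ = 111.2624°

center=(27.1409,34.9796) T_A=(30.9821,31.8259) T_B=(22.8090,32.5435) sweep=111.2624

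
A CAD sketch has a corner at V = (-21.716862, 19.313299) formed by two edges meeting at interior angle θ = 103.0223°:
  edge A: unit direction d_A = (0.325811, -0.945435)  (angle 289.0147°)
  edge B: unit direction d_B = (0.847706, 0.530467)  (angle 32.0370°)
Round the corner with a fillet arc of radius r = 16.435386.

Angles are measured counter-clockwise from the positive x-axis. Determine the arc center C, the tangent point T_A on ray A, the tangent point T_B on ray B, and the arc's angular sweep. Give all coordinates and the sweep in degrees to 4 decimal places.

bisector direction at 340.5258° = (0.942792,-0.333382)
center distance |VC| = r/sin(θ/2) = 16.435386/sin(51.5112°) = 20.997536
C = V + |VC|·bis = (-1.9206,12.3131)
T_A = V + ((C−V)·d_A)·d_A = V + 13.0681·d_A = (-17.4591,6.9583)
T_B = V + ((C−V)·d_B)·d_B = V + 13.0681·d_B = (-10.6390,26.2455)
sweep = 180° − θ = 76.9777°

center=(-1.9206,12.3131) T_A=(-17.4591,6.9583) T_B=(-10.6390,26.2455) sweep=76.9777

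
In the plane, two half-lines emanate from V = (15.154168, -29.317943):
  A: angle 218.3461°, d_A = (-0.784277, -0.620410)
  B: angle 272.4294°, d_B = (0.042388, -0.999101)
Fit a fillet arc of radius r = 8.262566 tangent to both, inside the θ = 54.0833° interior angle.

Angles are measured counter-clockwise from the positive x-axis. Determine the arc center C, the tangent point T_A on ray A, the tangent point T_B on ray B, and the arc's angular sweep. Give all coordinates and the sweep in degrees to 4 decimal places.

center=(7.5852,-45.8407) T_A=(2.4590,-39.3606) T_B=(15.8403,-45.4905) sweep=125.9167

bisector direction at 245.3878° = (-0.416475,-0.909147)
center distance |VC| = r/sin(θ/2) = 8.262566/sin(27.0417°) = 18.173942
C = V + |VC|·bis = (7.5852,-45.8407)
T_A = V + ((C−V)·d_A)·d_A = V + 16.1871·d_A = (2.4590,-39.3606)
T_B = V + ((C−V)·d_B)·d_B = V + 16.1871·d_B = (15.8403,-45.4905)
sweep = 180° − θ = 125.9167°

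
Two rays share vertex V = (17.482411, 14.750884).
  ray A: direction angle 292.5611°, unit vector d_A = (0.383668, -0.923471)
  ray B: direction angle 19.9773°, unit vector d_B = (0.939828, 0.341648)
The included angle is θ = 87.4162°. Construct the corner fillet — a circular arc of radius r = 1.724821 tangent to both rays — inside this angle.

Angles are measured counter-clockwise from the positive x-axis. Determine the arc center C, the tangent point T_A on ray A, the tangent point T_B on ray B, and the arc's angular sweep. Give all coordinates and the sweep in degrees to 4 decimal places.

bisector direction at 336.2692° = (0.915446,-0.402440)
center distance |VC| = r/sin(θ/2) = 1.724821/sin(43.7081°) = 2.496179
C = V + |VC|·bis = (19.7675,13.7463)
T_A = V + ((C−V)·d_A)·d_A = V + 1.8044·d_A = (18.1747,13.0846)
T_B = V + ((C−V)·d_B)·d_B = V + 1.8044·d_B = (19.1782,15.3674)
sweep = 180° − θ = 92.5838°

center=(19.7675,13.7463) T_A=(18.1747,13.0846) T_B=(19.1782,15.3674) sweep=92.5838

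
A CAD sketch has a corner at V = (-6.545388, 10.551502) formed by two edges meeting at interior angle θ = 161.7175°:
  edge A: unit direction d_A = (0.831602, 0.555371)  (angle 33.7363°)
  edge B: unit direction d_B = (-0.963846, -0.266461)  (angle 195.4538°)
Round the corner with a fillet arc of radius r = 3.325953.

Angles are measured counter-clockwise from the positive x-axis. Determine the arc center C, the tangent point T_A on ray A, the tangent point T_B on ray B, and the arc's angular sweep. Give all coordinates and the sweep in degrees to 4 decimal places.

center=(-7.9475,13.6146) T_A=(-6.1003,10.8487) T_B=(-7.0612,10.4089) sweep=18.2825

bisector direction at 114.5951° = (-0.416202,0.909272)
center distance |VC| = r/sin(θ/2) = 3.325953/sin(80.8588°) = 3.368737
C = V + |VC|·bis = (-7.9475,13.6146)
T_A = V + ((C−V)·d_A)·d_A = V + 0.5352·d_A = (-6.1003,10.8487)
T_B = V + ((C−V)·d_B)·d_B = V + 0.5352·d_B = (-7.0612,10.4089)
sweep = 180° − θ = 18.2825°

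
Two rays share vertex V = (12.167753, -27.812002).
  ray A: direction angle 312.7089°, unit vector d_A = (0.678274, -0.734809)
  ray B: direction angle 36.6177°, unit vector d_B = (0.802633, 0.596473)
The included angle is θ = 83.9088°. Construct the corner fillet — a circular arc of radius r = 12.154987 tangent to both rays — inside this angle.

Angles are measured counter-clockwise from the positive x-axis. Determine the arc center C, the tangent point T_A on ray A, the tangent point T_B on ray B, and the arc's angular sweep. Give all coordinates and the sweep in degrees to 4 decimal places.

bisector direction at 354.6633° = (0.995665,-0.093008)
center distance |VC| = r/sin(θ/2) = 12.154987/sin(41.9544°) = 18.181419
C = V + |VC|·bis = (30.2704,-29.5030)
T_A = V + ((C−V)·d_A)·d_A = V + 13.5211·d_A = (21.3388,-37.7474)
T_B = V + ((C−V)·d_B)·d_B = V + 13.5211·d_B = (23.0202,-19.7470)
sweep = 180° − θ = 96.0912°

center=(30.2704,-29.5030) T_A=(21.3388,-37.7474) T_B=(23.0202,-19.7470) sweep=96.0912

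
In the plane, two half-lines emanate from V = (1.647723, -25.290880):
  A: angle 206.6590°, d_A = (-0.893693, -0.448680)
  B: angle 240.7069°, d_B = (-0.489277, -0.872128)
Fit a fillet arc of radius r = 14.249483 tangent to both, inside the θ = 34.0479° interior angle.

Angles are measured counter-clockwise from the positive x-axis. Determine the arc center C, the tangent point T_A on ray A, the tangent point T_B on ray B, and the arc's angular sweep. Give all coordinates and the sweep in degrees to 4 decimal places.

bisector direction at 223.6829° = (-0.723173,-0.690667)
center distance |VC| = r/sin(θ/2) = 14.249483/sin(17.0239°) = 48.671018
C = V + |VC|·bis = (-33.5498,-58.9064)
T_A = V + ((C−V)·d_A)·d_A = V + 46.5384·d_A = (-39.9433,-46.1717)
T_B = V + ((C−V)·d_B)·d_B = V + 46.5384·d_B = (-21.1225,-65.8783)
sweep = 180° − θ = 145.9521°

center=(-33.5498,-58.9064) T_A=(-39.9433,-46.1717) T_B=(-21.1225,-65.8783) sweep=145.9521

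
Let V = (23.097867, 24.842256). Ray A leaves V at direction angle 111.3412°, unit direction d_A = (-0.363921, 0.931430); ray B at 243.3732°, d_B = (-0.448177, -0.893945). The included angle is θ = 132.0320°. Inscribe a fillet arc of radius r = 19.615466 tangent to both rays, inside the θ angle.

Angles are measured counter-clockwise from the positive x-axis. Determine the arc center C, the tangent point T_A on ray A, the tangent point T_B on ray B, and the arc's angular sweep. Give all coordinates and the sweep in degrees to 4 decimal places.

bisector direction at 177.3572° = (-0.998936,0.046109)
center distance |VC| = r/sin(θ/2) = 19.615466/sin(66.0160°) = 21.469132
C = V + |VC|·bis = (1.6516,25.8322)
T_A = V + ((C−V)·d_A)·d_A = V + 8.7268·d_A = (19.9220,32.9707)
T_B = V + ((C−V)·d_B)·d_B = V + 8.7268·d_B = (19.1867,17.0410)
sweep = 180° − θ = 47.9680°

center=(1.6516,25.8322) T_A=(19.9220,32.9707) T_B=(19.1867,17.0410) sweep=47.9680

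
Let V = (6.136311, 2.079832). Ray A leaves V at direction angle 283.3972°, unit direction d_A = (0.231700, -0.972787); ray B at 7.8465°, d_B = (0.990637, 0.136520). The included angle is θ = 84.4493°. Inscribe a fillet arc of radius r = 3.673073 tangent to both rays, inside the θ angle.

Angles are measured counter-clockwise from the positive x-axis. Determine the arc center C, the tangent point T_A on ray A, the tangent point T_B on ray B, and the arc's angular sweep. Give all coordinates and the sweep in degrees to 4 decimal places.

bisector direction at 325.6218° = (0.825329,-0.564652)
center distance |VC| = r/sin(θ/2) = 3.673073/sin(42.2246°) = 5.465563
C = V + |VC|·bis = (10.6472,-1.0063)
T_A = V + ((C−V)·d_A)·d_A = V + 4.0473·d_A = (7.0741,-1.8574)
T_B = V + ((C−V)·d_B)·d_B = V + 4.0473·d_B = (10.1458,2.6324)
sweep = 180° − θ = 95.5507°

center=(10.6472,-1.0063) T_A=(7.0741,-1.8574) T_B=(10.1458,2.6324) sweep=95.5507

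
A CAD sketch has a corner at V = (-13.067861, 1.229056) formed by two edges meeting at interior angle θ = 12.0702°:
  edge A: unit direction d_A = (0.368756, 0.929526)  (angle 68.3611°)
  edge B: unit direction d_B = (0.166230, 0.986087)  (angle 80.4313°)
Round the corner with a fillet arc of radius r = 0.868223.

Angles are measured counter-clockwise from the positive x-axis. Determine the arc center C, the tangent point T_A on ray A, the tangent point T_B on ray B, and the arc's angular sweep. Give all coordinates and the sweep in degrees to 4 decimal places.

center=(-10.8466,9.1827) T_A=(-10.0396,8.8625) T_B=(-11.7027,9.3270) sweep=167.9298

bisector direction at 74.3962° = (0.268984,0.963145)
center distance |VC| = r/sin(θ/2) = 0.868223/sin(6.0351°) = 8.257961
C = V + |VC|·bis = (-10.8466,9.1827)
T_A = V + ((C−V)·d_A)·d_A = V + 8.2122·d_A = (-10.0396,8.8625)
T_B = V + ((C−V)·d_B)·d_B = V + 8.2122·d_B = (-11.7027,9.3270)
sweep = 180° − θ = 167.9298°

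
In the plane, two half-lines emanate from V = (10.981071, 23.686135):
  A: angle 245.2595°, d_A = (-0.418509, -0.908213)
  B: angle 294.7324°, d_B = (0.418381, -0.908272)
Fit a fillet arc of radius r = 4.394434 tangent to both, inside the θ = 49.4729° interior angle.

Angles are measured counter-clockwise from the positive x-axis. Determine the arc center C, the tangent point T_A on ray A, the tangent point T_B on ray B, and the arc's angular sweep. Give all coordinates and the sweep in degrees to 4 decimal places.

bisector direction at 269.9959° = (-0.000071,-1.000000)
center distance |VC| = r/sin(θ/2) = 4.394434/sin(24.7365°) = 10.501821
C = V + |VC|·bis = (10.9803,13.1843)
T_A = V + ((C−V)·d_A)·d_A = V + 9.5382·d_A = (6.9892,15.0234)
T_B = V + ((C−V)·d_B)·d_B = V + 9.5382·d_B = (14.9717,15.0229)
sweep = 180° − θ = 130.5271°

center=(10.9803,13.1843) T_A=(6.9892,15.0234) T_B=(14.9717,15.0229) sweep=130.5271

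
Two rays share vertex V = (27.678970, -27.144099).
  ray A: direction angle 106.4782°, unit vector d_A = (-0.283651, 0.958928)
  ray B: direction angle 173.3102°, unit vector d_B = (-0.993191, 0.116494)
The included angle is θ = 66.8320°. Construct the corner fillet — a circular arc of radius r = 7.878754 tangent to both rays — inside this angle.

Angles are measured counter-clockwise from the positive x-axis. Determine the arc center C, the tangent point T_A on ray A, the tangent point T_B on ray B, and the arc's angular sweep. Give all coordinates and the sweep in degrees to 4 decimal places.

center=(16.7366,-17.9279) T_A=(24.2918,-15.6931) T_B=(15.8188,-25.7530) sweep=113.1680

bisector direction at 139.8942° = (-0.764856,0.644201)
center distance |VC| = r/sin(θ/2) = 7.878754/sin(33.4160°) = 14.306439
C = V + |VC|·bis = (16.7366,-17.9279)
T_A = V + ((C−V)·d_A)·d_A = V + 11.9415·d_A = (24.2918,-15.6931)
T_B = V + ((C−V)·d_B)·d_B = V + 11.9415·d_B = (15.8188,-25.7530)
sweep = 180° − θ = 113.1680°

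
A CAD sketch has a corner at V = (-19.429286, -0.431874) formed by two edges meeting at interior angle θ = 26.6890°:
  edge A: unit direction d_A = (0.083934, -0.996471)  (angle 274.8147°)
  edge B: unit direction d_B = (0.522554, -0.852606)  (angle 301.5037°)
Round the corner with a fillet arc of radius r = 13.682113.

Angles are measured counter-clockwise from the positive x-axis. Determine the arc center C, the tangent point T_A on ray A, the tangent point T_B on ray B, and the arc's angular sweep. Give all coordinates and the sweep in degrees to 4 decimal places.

center=(-0.9542,-56.7592) T_A=(-14.5881,-57.9076) T_B=(10.7112,-49.6096) sweep=153.3110

bisector direction at 288.1592° = (0.311658,-0.950194)
center distance |VC| = r/sin(θ/2) = 13.682113/sin(13.3445°) = 59.279837
C = V + |VC|·bis = (-0.9542,-56.7592)
T_A = V + ((C−V)·d_A)·d_A = V + 57.6793·d_A = (-14.5881,-57.9076)
T_B = V + ((C−V)·d_B)·d_B = V + 57.6793·d_B = (10.7112,-49.6096)
sweep = 180° − θ = 153.3110°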